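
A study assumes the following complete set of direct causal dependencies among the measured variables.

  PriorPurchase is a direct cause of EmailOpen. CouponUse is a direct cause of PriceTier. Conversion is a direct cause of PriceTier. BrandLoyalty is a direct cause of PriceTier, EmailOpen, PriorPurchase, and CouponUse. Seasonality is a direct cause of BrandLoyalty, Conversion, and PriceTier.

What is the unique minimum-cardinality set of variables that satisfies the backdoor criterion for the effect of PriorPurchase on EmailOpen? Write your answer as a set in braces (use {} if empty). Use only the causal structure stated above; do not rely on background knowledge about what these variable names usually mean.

Variables eligible for adjustment (non-descendants of PriorPurchase, excluding PriorPurchase and EmailOpen): {BrandLoyalty, Conversion, CouponUse, PriceTier, Seasonality}.
Backdoor paths from PriorPurchase to EmailOpen:
  P1: PriorPurchase <- BrandLoyalty -> EmailOpen
The empty set is not sufficient: P1 (PriorPurchase <- BrandLoyalty -> EmailOpen) has no collider blocking it and no conditioned non-collider, so it is open.
Try {BrandLoyalty}:
  P1: blocked at fork node BrandLoyalty ∈ conditioning set.
{BrandLoyalty} contains no descendant of PriorPurchase and blocks every backdoor path.
No other singleton works — e.g. {Seasonality} leaves P1 open — so {BrandLoyalty} is the unique smallest valid adjustment set.

{BrandLoyalty}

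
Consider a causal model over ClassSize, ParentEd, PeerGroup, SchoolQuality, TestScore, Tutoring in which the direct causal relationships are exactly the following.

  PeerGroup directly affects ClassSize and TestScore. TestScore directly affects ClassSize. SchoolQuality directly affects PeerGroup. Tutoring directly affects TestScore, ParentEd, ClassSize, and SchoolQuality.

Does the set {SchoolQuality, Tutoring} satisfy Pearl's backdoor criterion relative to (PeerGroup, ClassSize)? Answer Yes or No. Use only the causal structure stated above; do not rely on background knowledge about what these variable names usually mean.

Backdoor paths from PeerGroup to ClassSize (paths whose first edge points into PeerGroup):
  P1: PeerGroup <- SchoolQuality <- Tutoring -> TestScore -> ClassSize
  P2: PeerGroup <- SchoolQuality <- Tutoring -> ClassSize
Condition 1 (no descendant of PeerGroup in the set): holds — descendants of PeerGroup are {ClassSize, TestScore}; none are in {SchoolQuality, Tutoring}.
Condition 2 (every backdoor path blocked by {SchoolQuality, Tutoring}):
  P1: blocked at chain node SchoolQuality ∈ conditioning set.
  P2: blocked at chain node SchoolQuality ∈ conditioning set.
{SchoolQuality, Tutoring} satisfies the backdoor criterion.

Yes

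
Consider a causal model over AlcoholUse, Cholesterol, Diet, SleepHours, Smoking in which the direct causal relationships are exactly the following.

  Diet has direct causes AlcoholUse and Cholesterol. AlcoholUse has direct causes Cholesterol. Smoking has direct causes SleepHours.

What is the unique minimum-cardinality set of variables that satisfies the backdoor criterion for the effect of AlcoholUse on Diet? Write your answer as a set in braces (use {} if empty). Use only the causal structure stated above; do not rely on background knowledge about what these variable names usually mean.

Variables eligible for adjustment (non-descendants of AlcoholUse, excluding AlcoholUse and Diet): {Cholesterol, SleepHours, Smoking}.
Backdoor paths from AlcoholUse to Diet:
  P1: AlcoholUse <- Cholesterol -> Diet
The empty set is not sufficient: P1 (AlcoholUse <- Cholesterol -> Diet) has no collider blocking it and no conditioned non-collider, so it is open.
Try {Cholesterol}:
  P1: blocked at fork node Cholesterol ∈ conditioning set.
{Cholesterol} contains no descendant of AlcoholUse and blocks every backdoor path.
No other singleton works — e.g. {SleepHours} leaves P1 open — so {Cholesterol} is the unique smallest valid adjustment set.

{Cholesterol}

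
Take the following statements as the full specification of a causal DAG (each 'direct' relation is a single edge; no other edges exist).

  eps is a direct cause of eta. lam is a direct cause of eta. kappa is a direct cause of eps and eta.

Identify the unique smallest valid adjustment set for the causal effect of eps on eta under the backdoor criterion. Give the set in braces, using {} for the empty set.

{kappa}

Variables eligible for adjustment (non-descendants of eps, excluding eps and eta): {kappa, lam}.
Backdoor paths from eps to eta:
  P1: eps <- kappa -> eta
The empty set is not sufficient: P1 (eps <- kappa -> eta) has no collider blocking it and no conditioned non-collider, so it is open.
Try {kappa}:
  P1: blocked at fork node kappa ∈ conditioning set.
{kappa} contains no descendant of eps and blocks every backdoor path.
No other singleton works — e.g. {lam} leaves P1 open — so {kappa} is the unique smallest valid adjustment set.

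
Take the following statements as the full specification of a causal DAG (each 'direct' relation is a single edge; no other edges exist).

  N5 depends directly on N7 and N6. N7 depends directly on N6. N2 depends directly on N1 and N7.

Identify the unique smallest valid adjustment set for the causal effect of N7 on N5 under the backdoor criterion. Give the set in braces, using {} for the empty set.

Variables eligible for adjustment (non-descendants of N7, excluding N7 and N5): {N1, N6}.
Backdoor paths from N7 to N5:
  P1: N7 <- N6 -> N5
The empty set is not sufficient: P1 (N7 <- N6 -> N5) has no collider blocking it and no conditioned non-collider, so it is open.
Try {N6}:
  P1: blocked at fork node N6 ∈ conditioning set.
{N6} contains no descendant of N7 and blocks every backdoor path.
No other singleton works — e.g. {N1} leaves P1 open — so {N6} is the unique smallest valid adjustment set.

{N6}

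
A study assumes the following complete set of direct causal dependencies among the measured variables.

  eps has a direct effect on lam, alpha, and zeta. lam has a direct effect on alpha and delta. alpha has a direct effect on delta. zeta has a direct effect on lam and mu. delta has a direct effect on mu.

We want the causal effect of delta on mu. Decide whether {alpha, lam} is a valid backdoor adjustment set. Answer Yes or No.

Backdoor paths from delta to mu (paths whose first edge points into delta):
  P1: delta <- lam <- eps -> zeta -> mu
  P2: delta <- lam <- zeta -> mu
  P3: delta <- lam -> alpha <- eps -> zeta -> mu
  P4: delta <- alpha <- eps -> zeta -> mu
  P5: delta <- alpha <- eps -> lam <- zeta -> mu
  P6: delta <- alpha <- lam <- eps -> zeta -> mu
  P7: delta <- alpha <- lam <- zeta -> mu
Condition 1 (no descendant of delta in the set): holds — descendants of delta are {mu}; none are in {alpha, lam}.
Condition 2 (every backdoor path blocked by {alpha, lam}):
  P1: blocked at chain node lam ∈ conditioning set.
  P2: blocked at chain node lam ∈ conditioning set.
  P3: blocked at fork node lam ∈ conditioning set.
  P4: blocked at chain node alpha ∈ conditioning set.
  P5: blocked at chain node alpha ∈ conditioning set.
  P6: blocked at chain node alpha ∈ conditioning set.
  P7: blocked at chain node alpha ∈ conditioning set.
{alpha, lam} satisfies the backdoor criterion.

Yes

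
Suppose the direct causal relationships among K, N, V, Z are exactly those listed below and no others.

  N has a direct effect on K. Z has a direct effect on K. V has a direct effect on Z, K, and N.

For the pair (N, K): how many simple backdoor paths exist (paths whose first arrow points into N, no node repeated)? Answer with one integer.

A backdoor path from N to K is any simple undirected path whose first edge points into N (i.e. leaves N via a parent).
Parents of N: {V}.
Enumerating:
  P1: N <- V -> Z -> K
  P2: N <- V -> K
That exhausts the simple backdoor paths. Count: 2.

2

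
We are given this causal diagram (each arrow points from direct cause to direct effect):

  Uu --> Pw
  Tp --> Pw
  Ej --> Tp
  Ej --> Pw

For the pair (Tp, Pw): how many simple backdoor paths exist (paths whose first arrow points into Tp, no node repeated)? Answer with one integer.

A backdoor path from Tp to Pw is any simple undirected path whose first edge points into Tp (i.e. leaves Tp via a parent).
Parents of Tp: {Ej}.
Enumerating:
  P1: Tp <- Ej -> Pw
That exhausts the simple backdoor paths. Count: 1.

1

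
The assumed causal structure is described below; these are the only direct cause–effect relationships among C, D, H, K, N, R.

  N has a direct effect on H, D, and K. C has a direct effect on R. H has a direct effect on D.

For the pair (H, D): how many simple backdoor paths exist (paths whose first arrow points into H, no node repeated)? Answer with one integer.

1

A backdoor path from H to D is any simple undirected path whose first edge points into H (i.e. leaves H via a parent).
Parents of H: {N}.
Enumerating:
  P1: H <- N -> D
That exhausts the simple backdoor paths. Count: 1.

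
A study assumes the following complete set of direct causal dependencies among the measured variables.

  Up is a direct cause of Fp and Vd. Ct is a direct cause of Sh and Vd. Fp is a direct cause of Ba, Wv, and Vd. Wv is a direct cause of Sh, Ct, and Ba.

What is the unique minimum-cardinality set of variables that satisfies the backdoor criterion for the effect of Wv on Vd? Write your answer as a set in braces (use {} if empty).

{Fp}

Variables eligible for adjustment (non-descendants of Wv, excluding Wv and Vd): {Fp, Up}.
Backdoor paths from Wv to Vd:
  P1: Wv <- Fp <- Up -> Vd
  P2: Wv <- Fp -> Vd
The empty set is not sufficient: P1 (Wv <- Fp <- Up -> Vd) has no collider blocking it and no conditioned non-collider, so it is open.
Try {Fp}:
  P1: blocked at chain node Fp ∈ conditioning set.
  P2: blocked at fork node Fp ∈ conditioning set.
{Fp} contains no descendant of Wv and blocks every backdoor path.
No other singleton works — e.g. {Up} leaves P2 open — so {Fp} is the unique smallest valid adjustment set.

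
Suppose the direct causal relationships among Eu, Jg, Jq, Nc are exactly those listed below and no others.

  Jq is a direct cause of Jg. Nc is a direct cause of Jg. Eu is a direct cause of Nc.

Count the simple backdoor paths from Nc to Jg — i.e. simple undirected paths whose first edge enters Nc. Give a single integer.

0

A backdoor path from Nc to Jg is any simple undirected path whose first edge points into Nc (i.e. leaves Nc via a parent).
Parents of Nc: {Eu}.
No simple path from any parent of Nc reaches Jg without revisiting Nc, so there are no backdoor paths.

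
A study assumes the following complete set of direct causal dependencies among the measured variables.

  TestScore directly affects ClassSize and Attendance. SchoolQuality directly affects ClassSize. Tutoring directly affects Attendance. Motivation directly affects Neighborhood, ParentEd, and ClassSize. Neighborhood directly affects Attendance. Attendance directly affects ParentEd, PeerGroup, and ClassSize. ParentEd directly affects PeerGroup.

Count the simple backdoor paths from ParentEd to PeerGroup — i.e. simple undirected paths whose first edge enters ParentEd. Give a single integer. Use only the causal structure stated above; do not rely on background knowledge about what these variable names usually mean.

4

A backdoor path from ParentEd to PeerGroup is any simple undirected path whose first edge points into ParentEd (i.e. leaves ParentEd via a parent).
Parents of ParentEd: {Attendance, Motivation}.
Enumerating:
  P1: ParentEd <- Motivation -> Neighborhood -> Attendance -> PeerGroup
  P2: ParentEd <- Motivation -> ClassSize <- TestScore -> Attendance -> PeerGroup
  P3: ParentEd <- Motivation -> ClassSize <- Attendance -> PeerGroup
  P4: ParentEd <- Attendance -> PeerGroup
That exhausts the simple backdoor paths. Count: 4.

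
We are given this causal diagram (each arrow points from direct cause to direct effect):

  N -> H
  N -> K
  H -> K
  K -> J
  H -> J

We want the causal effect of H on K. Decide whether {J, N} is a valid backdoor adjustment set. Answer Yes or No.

No

Backdoor paths from H to K (paths whose first edge points into H):
  P1: H <- N -> K
Condition 1 (no descendant of H in the set): FAILS — J is a descendant of H.
Condition 2 (every backdoor path blocked by {J, N}):
  P1: blocked at fork node N ∈ conditioning set.
{J, N} does not satisfy the backdoor criterion.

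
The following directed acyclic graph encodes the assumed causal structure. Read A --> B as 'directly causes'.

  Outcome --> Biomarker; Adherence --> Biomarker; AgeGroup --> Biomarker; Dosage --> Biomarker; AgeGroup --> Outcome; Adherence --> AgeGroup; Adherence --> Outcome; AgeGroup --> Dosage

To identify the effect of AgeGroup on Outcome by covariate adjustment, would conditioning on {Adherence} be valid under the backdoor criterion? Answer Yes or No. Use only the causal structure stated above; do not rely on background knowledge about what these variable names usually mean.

Yes

Backdoor paths from AgeGroup to Outcome (paths whose first edge points into AgeGroup):
  P1: AgeGroup <- Adherence -> Outcome
  P2: AgeGroup <- Adherence -> Biomarker <- Outcome
Condition 1 (no descendant of AgeGroup in the set): holds — descendants of AgeGroup are {Biomarker, Dosage, Outcome}; none are in {Adherence}.
Condition 2 (every backdoor path blocked by {Adherence}):
  P1: blocked at fork node Adherence ∈ conditioning set.
  P2: blocked at fork node Adherence ∈ conditioning set.
{Adherence} satisfies the backdoor criterion.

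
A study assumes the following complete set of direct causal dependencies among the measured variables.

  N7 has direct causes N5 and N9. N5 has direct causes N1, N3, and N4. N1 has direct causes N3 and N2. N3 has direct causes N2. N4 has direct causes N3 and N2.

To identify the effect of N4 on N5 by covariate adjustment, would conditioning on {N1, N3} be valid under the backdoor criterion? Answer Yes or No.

Yes

Backdoor paths from N4 to N5 (paths whose first edge points into N4):
  P1: N4 <- N2 -> N3 -> N1 -> N5
  P2: N4 <- N2 -> N3 -> N5
  P3: N4 <- N2 -> N1 <- N3 -> N5
  P4: N4 <- N2 -> N1 -> N5
  P5: N4 <- N3 <- N2 -> N1 -> N5
  P6: N4 <- N3 -> N1 -> N5
  P7: N4 <- N3 -> N5
Condition 1 (no descendant of N4 in the set): holds — descendants of N4 are {N5, N7}; none are in {N1, N3}.
Condition 2 (every backdoor path blocked by {N1, N3}):
  P1: blocked at chain node N3 ∈ conditioning set.
  P2: blocked at chain node N3 ∈ conditioning set.
  P3: blocked at fork node N3 ∈ conditioning set.
  P4: blocked at chain node N1 ∈ conditioning set.
  P5: blocked at chain node N3 ∈ conditioning set.
  P6: blocked at fork node N3 ∈ conditioning set.
  P7: blocked at fork node N3 ∈ conditioning set.
{N1, N3} satisfies the backdoor criterion.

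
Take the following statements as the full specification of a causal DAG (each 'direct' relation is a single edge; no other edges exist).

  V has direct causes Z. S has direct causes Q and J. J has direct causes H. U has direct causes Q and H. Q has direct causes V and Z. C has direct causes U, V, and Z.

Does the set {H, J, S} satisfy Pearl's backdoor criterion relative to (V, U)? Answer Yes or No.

Backdoor paths from V to U (paths whose first edge points into V):
  P1: V <- Z -> Q -> U
  P2: V <- Z -> Q -> S <- J <- H -> U
  P3: V <- Z -> C <- U
Condition 1 (no descendant of V in the set): FAILS — S is a descendant of V.
Condition 2 (every backdoor path blocked by {H, J, S}):
  P1: open — no interior node is in the conditioning set.
  P2: blocked at chain node J ∈ conditioning set.
  P3: blocked at collider C (neither it nor any descendant is in the conditioning set).
{H, J, S} does not satisfy the backdoor criterion.

No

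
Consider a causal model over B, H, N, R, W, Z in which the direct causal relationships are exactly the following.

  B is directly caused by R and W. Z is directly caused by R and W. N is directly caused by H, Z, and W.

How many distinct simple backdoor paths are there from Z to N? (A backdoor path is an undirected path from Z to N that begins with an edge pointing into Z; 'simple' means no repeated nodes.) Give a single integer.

2

A backdoor path from Z to N is any simple undirected path whose first edge points into Z (i.e. leaves Z via a parent).
Parents of Z: {R, W}.
Enumerating:
  P1: Z <- W -> N
  P2: Z <- R -> B <- W -> N
That exhausts the simple backdoor paths. Count: 2.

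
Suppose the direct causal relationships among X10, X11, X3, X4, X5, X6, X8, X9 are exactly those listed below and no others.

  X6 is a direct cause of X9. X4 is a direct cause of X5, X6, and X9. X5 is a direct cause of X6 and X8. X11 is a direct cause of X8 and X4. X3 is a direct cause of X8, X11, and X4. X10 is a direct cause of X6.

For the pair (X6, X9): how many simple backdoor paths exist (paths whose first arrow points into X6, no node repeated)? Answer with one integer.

6

A backdoor path from X6 to X9 is any simple undirected path whose first edge points into X6 (i.e. leaves X6 via a parent).
Parents of X6: {X10, X4, X5}.
Enumerating:
  P1: X6 <- X4 -> X9
  P2: X6 <- X5 <- X4 -> X9
  P3: X6 <- X5 -> X8 <- X3 -> X11 -> X4 -> X9
  P4: X6 <- X5 -> X8 <- X3 -> X4 -> X9
  P5: X6 <- X5 -> X8 <- X11 <- X3 -> X4 -> X9
  P6: X6 <- X5 -> X8 <- X11 -> X4 -> X9
That exhausts the simple backdoor paths. Count: 6.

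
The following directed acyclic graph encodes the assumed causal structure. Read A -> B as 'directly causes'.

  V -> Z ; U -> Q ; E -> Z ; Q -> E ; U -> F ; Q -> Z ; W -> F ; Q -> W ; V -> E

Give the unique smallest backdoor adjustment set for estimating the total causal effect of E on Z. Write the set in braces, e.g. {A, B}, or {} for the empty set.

{Q, V}

Variables eligible for adjustment (non-descendants of E, excluding E and Z): {F, Q, U, V, W}.
Backdoor paths from E to Z:
  P1: E <- Q -> Z
  P2: E <- V -> Z
The empty set is not sufficient: P1 (E <- Q -> Z) has no collider blocking it and no conditioned non-collider, so it is open.
Try {Q, V}:
  P1: blocked at fork node Q ∈ conditioning set.
  P2: blocked at fork node V ∈ conditioning set.
{Q, V} contains no descendant of E and blocks every backdoor path.
Every element of {Q, V} is needed (dropping Q leaves P1 open; dropping V leaves P2 open), so no proper subset is valid.
Among all size-2 subsets of the eligible variables, only {Q, V} blocks every backdoor path, so it is the unique smallest valid adjustment set.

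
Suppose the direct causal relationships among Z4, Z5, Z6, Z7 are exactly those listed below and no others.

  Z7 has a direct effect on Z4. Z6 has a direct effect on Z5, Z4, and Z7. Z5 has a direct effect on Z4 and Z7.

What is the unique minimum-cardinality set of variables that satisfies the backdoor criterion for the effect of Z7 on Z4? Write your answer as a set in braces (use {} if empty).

Variables eligible for adjustment (non-descendants of Z7, excluding Z7 and Z4): {Z5, Z6}.
Backdoor paths from Z7 to Z4:
  P1: Z7 <- Z6 -> Z5 -> Z4
  P2: Z7 <- Z6 -> Z4
  P3: Z7 <- Z5 <- Z6 -> Z4
  P4: Z7 <- Z5 -> Z4
The empty set is not sufficient: P1 (Z7 <- Z6 -> Z5 -> Z4) has no collider blocking it and no conditioned non-collider, so it is open.
Try {Z5, Z6}:
  P1: blocked at fork node Z6 ∈ conditioning set.
  P2: blocked at fork node Z6 ∈ conditioning set.
  P3: blocked at chain node Z5 ∈ conditioning set.
  P4: blocked at fork node Z5 ∈ conditioning set.
{Z5, Z6} contains no descendant of Z7 and blocks every backdoor path.
Every element of {Z5, Z6} is needed (dropping Z5 leaves P4 open; dropping Z6 leaves P2 open), so no proper subset is valid.
Among all size-2 subsets of the eligible variables, only {Z5, Z6} blocks every backdoor path, so it is the unique smallest valid adjustment set.

{Z5, Z6}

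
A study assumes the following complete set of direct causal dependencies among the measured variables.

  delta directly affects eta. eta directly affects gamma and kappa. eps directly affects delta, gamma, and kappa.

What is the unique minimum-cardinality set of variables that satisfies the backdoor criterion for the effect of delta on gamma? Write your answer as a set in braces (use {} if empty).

Variables eligible for adjustment (non-descendants of delta, excluding delta and gamma): {eps}.
Backdoor paths from delta to gamma:
  P1: delta <- eps -> gamma
  P2: delta <- eps -> kappa <- eta -> gamma
The empty set is not sufficient: P1 (delta <- eps -> gamma) has no collider blocking it and no conditioned non-collider, so it is open.
Try {eps}:
  P1: blocked at fork node eps ∈ conditioning set.
  P2: blocked at fork node eps ∈ conditioning set.
{eps} contains no descendant of delta and blocks every backdoor path.
{eps} is the unique smallest valid adjustment set.

{eps}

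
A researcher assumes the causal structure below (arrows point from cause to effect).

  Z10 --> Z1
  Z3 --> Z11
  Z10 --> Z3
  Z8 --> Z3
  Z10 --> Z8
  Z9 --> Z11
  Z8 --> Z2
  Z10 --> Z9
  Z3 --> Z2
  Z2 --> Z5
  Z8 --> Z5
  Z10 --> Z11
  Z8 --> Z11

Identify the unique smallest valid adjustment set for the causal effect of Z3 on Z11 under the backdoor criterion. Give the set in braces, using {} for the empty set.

Variables eligible for adjustment (non-descendants of Z3, excluding Z3 and Z11): {Z1, Z10, Z8, Z9}.
Backdoor paths from Z3 to Z11:
  P1: Z3 <- Z10 -> Z8 -> Z11
  P2: Z3 <- Z10 -> Z9 -> Z11
  P3: Z3 <- Z10 -> Z11
  P4: Z3 <- Z8 <- Z10 -> Z9 -> Z11
  P5: Z3 <- Z8 <- Z10 -> Z11
  P6: Z3 <- Z8 -> Z11
The empty set is not sufficient: P1 (Z3 <- Z10 -> Z8 -> Z11) has no collider blocking it and no conditioned non-collider, so it is open.
Try {Z10, Z8}:
  P1: blocked at fork node Z10 ∈ conditioning set.
  P2: blocked at fork node Z10 ∈ conditioning set.
  P3: blocked at fork node Z10 ∈ conditioning set.
  P4: blocked at chain node Z8 ∈ conditioning set.
  P5: blocked at chain node Z8 ∈ conditioning set.
  P6: blocked at fork node Z8 ∈ conditioning set.
{Z10, Z8} contains no descendant of Z3 and blocks every backdoor path.
Every element of {Z10, Z8} is needed (dropping Z10 leaves P2 open; dropping Z8 leaves P6 open), so no proper subset is valid.
Among all size-2 subsets of the eligible variables, only {Z10, Z8} blocks every backdoor path, so it is the unique smallest valid adjustment set.

{Z10, Z8}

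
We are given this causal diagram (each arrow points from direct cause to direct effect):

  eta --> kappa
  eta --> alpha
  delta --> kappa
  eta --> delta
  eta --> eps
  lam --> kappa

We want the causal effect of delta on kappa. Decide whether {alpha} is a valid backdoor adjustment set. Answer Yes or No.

Backdoor paths from delta to kappa (paths whose first edge points into delta):
  P1: delta <- eta -> kappa
Condition 1 (no descendant of delta in the set): holds — descendants of delta are {kappa}; none are in {alpha}.
Condition 2 (every backdoor path blocked by {alpha}):
  P1: open — no interior node is in the conditioning set.
{alpha} does not satisfy the backdoor criterion.

No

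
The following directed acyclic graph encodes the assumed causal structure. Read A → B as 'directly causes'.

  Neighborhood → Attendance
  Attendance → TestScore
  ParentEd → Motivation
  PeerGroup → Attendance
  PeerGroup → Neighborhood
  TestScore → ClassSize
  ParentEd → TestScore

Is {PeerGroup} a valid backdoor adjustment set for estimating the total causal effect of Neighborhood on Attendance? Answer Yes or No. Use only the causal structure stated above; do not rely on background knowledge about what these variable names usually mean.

Backdoor paths from Neighborhood to Attendance (paths whose first edge points into Neighborhood):
  P1: Neighborhood <- PeerGroup -> Attendance
Condition 1 (no descendant of Neighborhood in the set): holds — descendants of Neighborhood are {Attendance, ClassSize, TestScore}; none are in {PeerGroup}.
Condition 2 (every backdoor path blocked by {PeerGroup}):
  P1: blocked at fork node PeerGroup ∈ conditioning set.
{PeerGroup} satisfies the backdoor criterion.

Yes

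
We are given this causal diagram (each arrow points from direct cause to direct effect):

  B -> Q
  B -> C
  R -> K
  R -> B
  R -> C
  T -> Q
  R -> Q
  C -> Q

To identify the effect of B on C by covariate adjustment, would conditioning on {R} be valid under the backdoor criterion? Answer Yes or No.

Backdoor paths from B to C (paths whose first edge points into B):
  P1: B <- R -> C
  P2: B <- R -> Q <- C
Condition 1 (no descendant of B in the set): holds — descendants of B are {C, Q}; none are in {R}.
Condition 2 (every backdoor path blocked by {R}):
  P1: blocked at fork node R ∈ conditioning set.
  P2: blocked at fork node R ∈ conditioning set.
{R} satisfies the backdoor criterion.

Yes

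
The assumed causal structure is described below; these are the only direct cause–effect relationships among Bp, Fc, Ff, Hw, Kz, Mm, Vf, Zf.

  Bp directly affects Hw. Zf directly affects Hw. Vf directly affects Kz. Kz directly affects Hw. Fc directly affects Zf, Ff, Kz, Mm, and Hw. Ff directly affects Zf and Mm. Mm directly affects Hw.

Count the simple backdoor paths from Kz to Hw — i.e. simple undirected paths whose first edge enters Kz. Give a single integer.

A backdoor path from Kz to Hw is any simple undirected path whose first edge points into Kz (i.e. leaves Kz via a parent).
Parents of Kz: {Fc, Vf}.
Enumerating:
  P1: Kz <- Fc -> Ff -> Zf -> Hw
  P2: Kz <- Fc -> Ff -> Mm -> Hw
  P3: Kz <- Fc -> Zf <- Ff -> Mm -> Hw
  P4: Kz <- Fc -> Zf -> Hw
  P5: Kz <- Fc -> Mm <- Ff -> Zf -> Hw
  P6: Kz <- Fc -> Mm -> Hw
  P7: Kz <- Fc -> Hw
That exhausts the simple backdoor paths. Count: 7.

7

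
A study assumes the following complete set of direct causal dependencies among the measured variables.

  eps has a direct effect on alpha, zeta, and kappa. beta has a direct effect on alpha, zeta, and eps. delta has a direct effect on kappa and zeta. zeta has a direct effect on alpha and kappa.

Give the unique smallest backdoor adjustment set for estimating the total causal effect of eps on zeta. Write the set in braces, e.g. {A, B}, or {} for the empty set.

Variables eligible for adjustment (non-descendants of eps, excluding eps and zeta): {beta, delta}.
Backdoor paths from eps to zeta:
  P1: eps <- beta -> zeta
  P2: eps <- beta -> alpha <- zeta
The empty set is not sufficient: P1 (eps <- beta -> zeta) has no collider blocking it and no conditioned non-collider, so it is open.
Try {beta}:
  P1: blocked at fork node beta ∈ conditioning set.
  P2: blocked at fork node beta ∈ conditioning set.
{beta} contains no descendant of eps and blocks every backdoor path.
No other singleton works — e.g. {delta} leaves P1 open — so {beta} is the unique smallest valid adjustment set.

{beta}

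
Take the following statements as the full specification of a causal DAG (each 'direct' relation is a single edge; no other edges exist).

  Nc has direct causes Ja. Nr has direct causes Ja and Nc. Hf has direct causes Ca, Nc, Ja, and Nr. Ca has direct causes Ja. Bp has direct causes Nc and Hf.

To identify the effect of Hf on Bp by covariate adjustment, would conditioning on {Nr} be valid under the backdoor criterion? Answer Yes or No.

Backdoor paths from Hf to Bp (paths whose first edge points into Hf):
  P1: Hf <- Ja -> Nc -> Bp
  P2: Hf <- Ja -> Nr <- Nc -> Bp
  P3: Hf <- Nc -> Bp
  P4: Hf <- Ca <- Ja -> Nc -> Bp
  P5: Hf <- Ca <- Ja -> Nr <- Nc -> Bp
  P6: Hf <- Nr <- Ja -> Nc -> Bp
  P7: Hf <- Nr <- Nc -> Bp
Condition 1 (no descendant of Hf in the set): holds — descendants of Hf are {Bp}; none are in {Nr}.
Condition 2 (every backdoor path blocked by {Nr}):
  P1: open — no interior node is in the conditioning set.
  P2: open — collider(s) Nr are conditioned on (or have a conditioned descendant) and no non-collider on the path is in the set.
  P3: open — no interior node is in the conditioning set.
  P4: open — no interior node is in the conditioning set.
  P5: open — collider(s) Nr are conditioned on (or have a conditioned descendant) and no non-collider on the path is in the set.
  P6: blocked at chain node Nr ∈ conditioning set.
  P7: blocked at chain node Nr ∈ conditioning set.
{Nr} does not satisfy the backdoor criterion.

No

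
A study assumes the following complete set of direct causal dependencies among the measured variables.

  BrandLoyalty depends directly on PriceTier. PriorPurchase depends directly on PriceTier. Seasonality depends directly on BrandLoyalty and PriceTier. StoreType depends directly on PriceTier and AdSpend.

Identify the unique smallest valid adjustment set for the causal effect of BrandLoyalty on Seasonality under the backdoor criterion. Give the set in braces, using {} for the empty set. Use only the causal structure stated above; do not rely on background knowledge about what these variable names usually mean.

Variables eligible for adjustment (non-descendants of BrandLoyalty, excluding BrandLoyalty and Seasonality): {AdSpend, PriceTier, PriorPurchase, StoreType}.
Backdoor paths from BrandLoyalty to Seasonality:
  P1: BrandLoyalty <- PriceTier -> Seasonality
The empty set is not sufficient: P1 (BrandLoyalty <- PriceTier -> Seasonality) has no collider blocking it and no conditioned non-collider, so it is open.
Try {PriceTier}:
  P1: blocked at fork node PriceTier ∈ conditioning set.
{PriceTier} contains no descendant of BrandLoyalty and blocks every backdoor path.
No other singleton works — e.g. {PriorPurchase} leaves P1 open — so {PriceTier} is the unique smallest valid adjustment set.

{PriceTier}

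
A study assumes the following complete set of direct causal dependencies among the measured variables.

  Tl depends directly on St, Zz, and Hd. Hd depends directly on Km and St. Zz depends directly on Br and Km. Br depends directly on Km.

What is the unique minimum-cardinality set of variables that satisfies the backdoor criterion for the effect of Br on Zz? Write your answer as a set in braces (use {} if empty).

{Km}

Variables eligible for adjustment (non-descendants of Br, excluding Br and Zz): {Hd, Km, St}.
Backdoor paths from Br to Zz:
  P1: Br <- Km -> Zz
  P2: Br <- Km -> Hd <- St -> Tl <- Zz
  P3: Br <- Km -> Hd -> Tl <- Zz
The empty set is not sufficient: P1 (Br <- Km -> Zz) has no collider blocking it and no conditioned non-collider, so it is open.
Try {Km}:
  P1: blocked at fork node Km ∈ conditioning set.
  P2: blocked at fork node Km ∈ conditioning set.
  P3: blocked at fork node Km ∈ conditioning set.
{Km} contains no descendant of Br and blocks every backdoor path.
No other singleton works — e.g. {St} leaves P1 open — so {Km} is the unique smallest valid adjustment set.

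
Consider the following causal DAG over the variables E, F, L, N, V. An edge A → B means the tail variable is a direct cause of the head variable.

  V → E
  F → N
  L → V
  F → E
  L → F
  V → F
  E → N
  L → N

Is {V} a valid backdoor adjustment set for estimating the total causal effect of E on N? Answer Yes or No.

Backdoor paths from E to N (paths whose first edge points into E):
  P1: E <- V <- L -> F -> N
  P2: E <- V <- L -> N
  P3: E <- V -> F <- L -> N
  P4: E <- V -> F -> N
  P5: E <- F <- L -> N
  P6: E <- F <- V <- L -> N
  P7: E <- F -> N
Condition 1 (no descendant of E in the set): holds — descendants of E are {N}; none are in {V}.
Condition 2 (every backdoor path blocked by {V}):
  P1: blocked at chain node V ∈ conditioning set.
  P2: blocked at chain node V ∈ conditioning set.
  P3: blocked at fork node V ∈ conditioning set.
  P4: blocked at fork node V ∈ conditioning set.
  P5: open — no interior node is in the conditioning set.
  P6: blocked at chain node V ∈ conditioning set.
  P7: open — no interior node is in the conditioning set.
{V} does not satisfy the backdoor criterion.

No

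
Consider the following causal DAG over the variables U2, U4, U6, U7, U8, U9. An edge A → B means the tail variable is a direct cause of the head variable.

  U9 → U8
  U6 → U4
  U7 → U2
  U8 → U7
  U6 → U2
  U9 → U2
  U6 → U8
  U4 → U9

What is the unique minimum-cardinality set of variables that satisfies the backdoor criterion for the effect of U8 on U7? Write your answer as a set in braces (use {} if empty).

{}

Variables eligible for adjustment (non-descendants of U8, excluding U8 and U7): {U4, U6, U9}.
Backdoor paths from U8 to U7:
  P1: U8 <- U6 -> U4 -> U9 -> U2 <- U7
  P2: U8 <- U6 -> U2 <- U7
  P3: U8 <- U9 <- U4 <- U6 -> U2 <- U7
  P4: U8 <- U9 -> U2 <- U7
Each backdoor path contains an unconditioned collider, so every path is already blocked with the empty conditioning set:
  P1: blocked at collider U2 (neither it nor any descendant is in the conditioning set).
  P2: blocked at collider U2 (neither it nor any descendant is in the conditioning set).
  P3: blocked at collider U2 (neither it nor any descendant is in the conditioning set).
  P4: blocked at collider U2 (neither it nor any descendant is in the conditioning set).
The empty set is therefore the unique smallest valid set.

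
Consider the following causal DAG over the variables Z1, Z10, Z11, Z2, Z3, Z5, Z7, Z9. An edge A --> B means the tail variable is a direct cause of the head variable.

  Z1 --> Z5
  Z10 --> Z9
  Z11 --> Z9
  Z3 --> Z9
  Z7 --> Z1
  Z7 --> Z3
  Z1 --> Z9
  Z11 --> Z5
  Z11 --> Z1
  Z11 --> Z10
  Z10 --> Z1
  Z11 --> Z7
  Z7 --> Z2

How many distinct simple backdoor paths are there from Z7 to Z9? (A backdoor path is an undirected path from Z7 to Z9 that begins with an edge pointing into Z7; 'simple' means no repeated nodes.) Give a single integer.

7

A backdoor path from Z7 to Z9 is any simple undirected path whose first edge points into Z7 (i.e. leaves Z7 via a parent).
Parents of Z7: {Z11}.
Enumerating:
  P1: Z7 <- Z11 -> Z10 -> Z1 -> Z9
  P2: Z7 <- Z11 -> Z10 -> Z9
  P3: Z7 <- Z11 -> Z1 <- Z10 -> Z9
  P4: Z7 <- Z11 -> Z1 -> Z9
  P5: Z7 <- Z11 -> Z5 <- Z1 <- Z10 -> Z9
  P6: Z7 <- Z11 -> Z5 <- Z1 -> Z9
  P7: Z7 <- Z11 -> Z9
That exhausts the simple backdoor paths. Count: 7.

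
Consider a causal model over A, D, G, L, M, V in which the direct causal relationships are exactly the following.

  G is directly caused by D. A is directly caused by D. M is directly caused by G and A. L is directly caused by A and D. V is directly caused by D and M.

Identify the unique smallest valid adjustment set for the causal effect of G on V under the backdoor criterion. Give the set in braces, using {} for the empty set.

{D}

Variables eligible for adjustment (non-descendants of G, excluding G and V): {A, D, L}.
Backdoor paths from G to V:
  P1: G <- D -> A -> M -> V
  P2: G <- D -> V
  P3: G <- D -> L <- A -> M -> V
The empty set is not sufficient: P1 (G <- D -> A -> M -> V) has no collider blocking it and no conditioned non-collider, so it is open.
Try {D}:
  P1: blocked at fork node D ∈ conditioning set.
  P2: blocked at fork node D ∈ conditioning set.
  P3: blocked at fork node D ∈ conditioning set.
{D} contains no descendant of G and blocks every backdoor path.
No other singleton works — e.g. {A} leaves P2 open — so {D} is the unique smallest valid adjustment set.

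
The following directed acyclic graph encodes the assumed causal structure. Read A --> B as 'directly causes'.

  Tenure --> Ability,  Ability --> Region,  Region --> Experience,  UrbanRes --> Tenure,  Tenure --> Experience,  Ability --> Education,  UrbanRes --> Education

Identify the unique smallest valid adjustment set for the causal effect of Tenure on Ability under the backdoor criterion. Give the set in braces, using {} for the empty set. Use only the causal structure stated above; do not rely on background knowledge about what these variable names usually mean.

{}

Variables eligible for adjustment (non-descendants of Tenure, excluding Tenure and Ability): {UrbanRes}.
Backdoor paths from Tenure to Ability:
  P1: Tenure <- UrbanRes -> Education <- Ability
Each backdoor path contains an unconditioned collider, so every path is already blocked with the empty conditioning set:
  P1: blocked at collider Education (neither it nor any descendant is in the conditioning set).
The empty set is therefore the unique smallest valid set.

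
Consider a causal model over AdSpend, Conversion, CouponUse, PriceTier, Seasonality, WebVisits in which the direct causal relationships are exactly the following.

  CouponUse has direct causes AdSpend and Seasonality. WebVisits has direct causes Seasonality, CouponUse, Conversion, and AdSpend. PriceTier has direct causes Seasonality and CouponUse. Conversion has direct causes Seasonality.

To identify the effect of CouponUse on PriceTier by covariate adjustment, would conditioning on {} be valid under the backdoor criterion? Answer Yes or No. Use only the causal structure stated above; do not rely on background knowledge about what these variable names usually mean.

Backdoor paths from CouponUse to PriceTier (paths whose first edge points into CouponUse):
  P1: CouponUse <- AdSpend -> WebVisits <- Seasonality -> PriceTier
  P2: CouponUse <- AdSpend -> WebVisits <- Conversion <- Seasonality -> PriceTier
  P3: CouponUse <- Seasonality -> PriceTier
Condition 1 (no descendant of CouponUse in the set): holds — descendants of CouponUse are {PriceTier, WebVisits}; none are in {}.
Condition 2 (every backdoor path blocked by {}):
  P1: blocked at collider WebVisits (neither it nor any descendant is in the conditioning set).
  P2: blocked at collider WebVisits (neither it nor any descendant is in the conditioning set).
  P3: open — no interior node is in the conditioning set.
{} does not satisfy the backdoor criterion.

No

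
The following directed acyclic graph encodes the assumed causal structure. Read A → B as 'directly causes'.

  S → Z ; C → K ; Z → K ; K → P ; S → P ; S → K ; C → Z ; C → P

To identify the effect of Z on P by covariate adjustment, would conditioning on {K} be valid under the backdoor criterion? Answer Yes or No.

Backdoor paths from Z to P (paths whose first edge points into Z):
  P1: Z <- S -> K <- C -> P
  P2: Z <- S -> K -> P
  P3: Z <- S -> P
  P4: Z <- C -> K <- S -> P
  P5: Z <- C -> K -> P
  P6: Z <- C -> P
Condition 1 (no descendant of Z in the set): FAILS — K is a descendant of Z.
Condition 2 (every backdoor path blocked by {K}):
  P1: open — collider(s) K are conditioned on (or have a conditioned descendant) and no non-collider on the path is in the set.
  P2: blocked at chain node K ∈ conditioning set.
  P3: open — no interior node is in the conditioning set.
  P4: open — collider(s) K are conditioned on (or have a conditioned descendant) and no non-collider on the path is in the set.
  P5: blocked at chain node K ∈ conditioning set.
  P6: open — no interior node is in the conditioning set.
{K} does not satisfy the backdoor criterion.

No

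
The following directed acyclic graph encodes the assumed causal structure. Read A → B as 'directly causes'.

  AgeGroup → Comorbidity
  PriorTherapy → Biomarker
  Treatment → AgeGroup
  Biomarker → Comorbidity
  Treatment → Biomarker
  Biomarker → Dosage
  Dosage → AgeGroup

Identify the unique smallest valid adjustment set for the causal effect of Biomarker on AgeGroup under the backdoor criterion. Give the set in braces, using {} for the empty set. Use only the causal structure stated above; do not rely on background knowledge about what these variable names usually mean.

{Treatment}

Variables eligible for adjustment (non-descendants of Biomarker, excluding Biomarker and AgeGroup): {PriorTherapy, Treatment}.
Backdoor paths from Biomarker to AgeGroup:
  P1: Biomarker <- Treatment -> AgeGroup
The empty set is not sufficient: P1 (Biomarker <- Treatment -> AgeGroup) has no collider blocking it and no conditioned non-collider, so it is open.
Try {Treatment}:
  P1: blocked at fork node Treatment ∈ conditioning set.
{Treatment} contains no descendant of Biomarker and blocks every backdoor path.
No other singleton works — e.g. {PriorTherapy} leaves P1 open — so {Treatment} is the unique smallest valid adjustment set.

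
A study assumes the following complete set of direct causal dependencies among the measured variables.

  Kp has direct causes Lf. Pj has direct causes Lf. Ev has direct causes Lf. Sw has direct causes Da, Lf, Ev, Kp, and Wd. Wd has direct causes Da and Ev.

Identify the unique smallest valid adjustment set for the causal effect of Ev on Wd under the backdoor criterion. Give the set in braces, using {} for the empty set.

Variables eligible for adjustment (non-descendants of Ev, excluding Ev and Wd): {Da, Kp, Lf, Pj}.
Backdoor paths from Ev to Wd:
  P1: Ev <- Lf -> Kp -> Sw <- Da -> Wd
  P2: Ev <- Lf -> Kp -> Sw <- Wd
  P3: Ev <- Lf -> Sw <- Da -> Wd
  P4: Ev <- Lf -> Sw <- Wd
Each backdoor path contains an unconditioned collider, so every path is already blocked with the empty conditioning set:
  P1: blocked at collider Sw (neither it nor any descendant is in the conditioning set).
  P2: blocked at collider Sw (neither it nor any descendant is in the conditioning set).
  P3: blocked at collider Sw (neither it nor any descendant is in the conditioning set).
  P4: blocked at collider Sw (neither it nor any descendant is in the conditioning set).
The empty set is therefore the unique smallest valid set.

{}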